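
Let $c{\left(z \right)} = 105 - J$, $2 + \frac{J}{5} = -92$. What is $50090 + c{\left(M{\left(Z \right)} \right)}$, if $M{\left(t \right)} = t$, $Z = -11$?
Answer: $50665$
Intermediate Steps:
$J = -470$ ($J = -10 + 5 \left(-92\right) = -10 - 460 = -470$)
$c{\left(z \right)} = 575$ ($c{\left(z \right)} = 105 - -470 = 105 + 470 = 575$)
$50090 + c{\left(M{\left(Z \right)} \right)} = 50090 + 575 = 50665$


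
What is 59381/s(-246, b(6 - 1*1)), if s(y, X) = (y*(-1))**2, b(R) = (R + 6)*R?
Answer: 59381/60516 ≈ 0.98125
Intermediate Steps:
b(R) = R*(6 + R) (b(R) = (6 + R)*R = R*(6 + R))
s(y, X) = y**2 (s(y, X) = (-y)**2 = y**2)
59381/s(-246, b(6 - 1*1)) = 59381/((-246)**2) = 59381/60516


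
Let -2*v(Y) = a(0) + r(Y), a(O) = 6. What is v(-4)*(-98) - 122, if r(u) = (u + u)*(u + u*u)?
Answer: -4532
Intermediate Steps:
r(u) = 2*u*(u + u²) (r(u) = (2*u)*(u + u²) = 2*u*(u + u²))
v(Y) = -3 - Y²*(1 + Y) (v(Y) = -(6 + 2*Y²*(1 + Y))/2 = -3 - Y²*(1 + Y))
v(-4)*(-98) - 122 = (-3 - 1*(-4)²*(1 - 4))*(-98) - 122 = (-3 - 1*16*(-3))*(-98) - 122 = (-3 + 48)*(-98) - 122 = 45*(-98) - 122 = -4410 - 122 = -4532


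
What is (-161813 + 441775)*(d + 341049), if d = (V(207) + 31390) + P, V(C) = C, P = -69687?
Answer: 84817007558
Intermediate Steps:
d = -38090 (d = (207 + 31390) - 69687 = 31597 - 69687 = -38090)
(-161813 + 441775)*(d + 341049) = (-161813 + 441775)*(-38090 + 341049) = 279962*302959 = 84817007558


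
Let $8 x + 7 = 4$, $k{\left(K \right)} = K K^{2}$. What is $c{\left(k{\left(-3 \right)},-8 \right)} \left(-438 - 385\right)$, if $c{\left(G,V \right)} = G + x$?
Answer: $\frac{180237}{8} \approx 22530.0$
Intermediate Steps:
$k{\left(K \right)} = K^{3}$
$x = - \frac{3}{8}$ ($x = - \frac{7}{8} + \frac{1}{8} \cdot 4 = - \frac{7}{8} + \frac{1}{2} = - \frac{3}{8} \approx -0.375$)
$c{\left(G,V \right)} = - \frac{3}{8} + G$ ($c{\left(G,V \right)} = G - \frac{3}{8} = - \frac{3}{8} + G$)
$c{\left(k{\left(-3 \right)},-8 \right)} \left(-438 - 385\right) = \left(- \frac{3}{8} + \left(-3\right)^{3}\right) \left(-438 - 385\right) = \left(- \frac{3}{8} - 27\right) \left(-823\right) = \left(- \frac{219}{8}\right) \left(-823\right) = \frac{180237}{8}$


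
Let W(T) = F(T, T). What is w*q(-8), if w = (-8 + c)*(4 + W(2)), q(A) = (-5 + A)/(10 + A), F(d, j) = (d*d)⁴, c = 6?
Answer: 3380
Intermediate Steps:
F(d, j) = d⁸ (F(d, j) = (d²)⁴ = d⁸)
W(T) = T⁸
q(A) = (-5 + A)/(10 + A)
w = -520 (w = (-8 + 6)*(4 + 2⁸) = -2*(4 + 256) = -2*260 = -520)
w*q(-8) = -520*(-5 - 8)/(10 - 8) = -520*(-13)/2 = -260*(-13) = -520*(-13/2) = 3380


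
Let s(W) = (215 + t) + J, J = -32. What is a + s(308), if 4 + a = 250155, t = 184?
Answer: 250518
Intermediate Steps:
a = 250151 (a = -4 + 250155 = 250151)
s(W) = 367 (s(W) = (215 + 184) - 32 = 399 - 32 = 367)
a + s(308) = 250151 + 367 = 250518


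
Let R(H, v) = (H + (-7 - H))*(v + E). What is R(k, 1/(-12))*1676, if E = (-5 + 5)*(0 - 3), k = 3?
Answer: 2933/3 ≈ 977.67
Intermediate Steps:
E = 0 (E = 0*(-3) = 0)
R(H, v) = -7*v (R(H, v) = (H + (-7 - H))*(v + 0) = -7*v)
R(k, 1/(-12))*1676 = -7/(-12)*1676 = -7*(-1/12)*1676 = (7/12)*1676 = 2933/3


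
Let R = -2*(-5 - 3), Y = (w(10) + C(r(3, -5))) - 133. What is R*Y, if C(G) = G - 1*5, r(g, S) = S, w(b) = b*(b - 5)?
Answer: -1488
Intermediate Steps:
w(b) = b*(-5 + b)
C(G) = -5 + G (C(G) = G - 5 = -5 + G)
Y = -93 (Y = (10*(-5 + 10) + (-5 - 5)) - 133 = (10*5 - 10) - 133 = (50 - 10) - 133 = 40 - 133 = -93)
R = 16 (R = -2*(-8) = 16)
R*Y = 16*(-93) = -1488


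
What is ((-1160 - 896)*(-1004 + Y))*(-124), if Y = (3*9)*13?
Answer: -166478432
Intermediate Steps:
Y = 351 (Y = 27*13 = 351)
((-1160 - 896)*(-1004 + Y))*(-124) = ((-1160 - 896)*(-1004 + 351))*(-124) = -2056*(-653)*(-124) = 1342568*(-124) = -166478432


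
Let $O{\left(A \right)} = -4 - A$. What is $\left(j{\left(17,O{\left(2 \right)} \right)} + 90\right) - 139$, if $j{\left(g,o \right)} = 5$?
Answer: $-44$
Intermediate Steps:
$\left(j{\left(17,O{\left(2 \right)} \right)} + 90\right) - 139 = \left(5 + 90\right) - 139 = 95 - 139 = -44$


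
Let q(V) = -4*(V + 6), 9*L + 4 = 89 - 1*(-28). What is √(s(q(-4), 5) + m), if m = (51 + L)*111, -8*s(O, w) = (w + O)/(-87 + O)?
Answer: √9168239670/1140 ≈ 83.992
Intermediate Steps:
L = 113/9 (L = -4/9 + (89 - 1*(-28))/9 = -4/9 + (89 + 28)/9 = -4/9 + (⅑)*117 = -4/9 + 13 = 113/9 ≈ 12.556)
q(V) = -24 - 4*V (q(V) = -4*(6 + V) = -24 - 4*V)
s(O, w) = -(O + w)/(8*(-87 + O)) (s(O, w) = -(w + O)/(8*(-87 + O)) = -(O + w)/(8*(-87 + O)))
m = 21164/3 (m = (51 + 113/9)*111 = (572/9)*111 = 21164/3 ≈ 7054.7)
√(s(q(-4), 5) + m) = √((-(-24 - 4*(-4)) - 1*5)/(8*(-87 + (-24 - 4*(-4)))) + 21164/3) = √((-(-24 + 16) - 5)/(8*(-87 + (-24 + 16))) + 21164/3) = √((-1*(-8) - 5)/(8*(-87 - 8)) + 21164/3) = √((⅛)*(8 - 5)/(-95) + 21164/3) = √((⅛)*(-1/95)*3 + 21164/3) = √(-3/760 + 21164/3) = √(16084631/2280) = √9168239670/1140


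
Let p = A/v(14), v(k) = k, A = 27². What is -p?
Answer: -729/14 ≈ -52.071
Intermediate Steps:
A = 729
p = 729/14 ≈ 52.071
-p = -1*729/14 = -729/14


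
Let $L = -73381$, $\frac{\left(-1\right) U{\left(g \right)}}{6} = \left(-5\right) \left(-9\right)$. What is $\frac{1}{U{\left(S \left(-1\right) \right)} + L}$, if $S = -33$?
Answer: $- \frac{1}{73651} \approx -1.3578 \cdot 10^{-5}$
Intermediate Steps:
$U{\left(g \right)} = -270$ ($U{\left(g \right)} = - 6 \left(\left(-5\right) \left(-9\right)\right) = \left(-6\right) 45 = -270$)
$\frac{1}{U{\left(S \left(-1\right) \right)} + L} = \frac{1}{-270 - 73381} = \frac{1}{-73651} = - \frac{1}{73651}$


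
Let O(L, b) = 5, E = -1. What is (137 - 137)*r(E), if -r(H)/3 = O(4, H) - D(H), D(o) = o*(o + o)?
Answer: 0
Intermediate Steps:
D(o) = 2*o**2 (D(o) = o*(2*o) = 2*o**2)
r(H) = -15 + 6*H**2 (r(H) = -3*(5 - 2*H**2) = -15 + 6*H**2)
(137 - 137)*r(E) = (137 - 137)*(-15 + 6*(-1)**2) = 0*(-15 + 6*1) = 0*(-15 + 6) = 0*(-9) = 0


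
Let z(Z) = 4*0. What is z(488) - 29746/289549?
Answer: -29746/289549 ≈ -0.10273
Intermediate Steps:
z(Z) = 0
z(488) - 29746/289549 = 0 - 29746/289549 = -29746/289549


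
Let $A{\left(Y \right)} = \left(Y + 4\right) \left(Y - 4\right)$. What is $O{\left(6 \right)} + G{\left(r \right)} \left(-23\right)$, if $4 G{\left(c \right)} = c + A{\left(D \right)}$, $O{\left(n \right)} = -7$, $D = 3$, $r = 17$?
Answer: $- \frac{129}{2} \approx -64.5$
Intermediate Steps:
$A{\left(Y \right)} = \left(-4 + Y\right) \left(4 + Y\right)$ ($A{\left(Y \right)} = \left(4 + Y\right) \left(-4 + Y\right) = \left(-4 + Y\right) \left(4 + Y\right)$)
$G{\left(c \right)} = - \frac{7}{4} + \frac{c}{4}$ ($G{\left(c \right)} = \frac{c - \left(16 - 3^{2}\right)}{4} = \frac{c + \left(-16 + 9\right)}{4} = \frac{c - 7}{4} = \frac{-7 + c}{4} = - \frac{7}{4} + \frac{c}{4}$)
$O{\left(6 \right)} + G{\left(r \right)} \left(-23\right) = -7 + \left(- \frac{7}{4} + \frac{1}{4} \cdot 17\right) \left(-23\right) = -7 + \left(- \frac{7}{4} + \frac{17}{4}\right) \left(-23\right) = -7 + \frac{5}{2} \left(-23\right) = -7 - \frac{115}{2} = - \frac{129}{2}$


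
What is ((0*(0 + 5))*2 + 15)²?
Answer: 225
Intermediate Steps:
((0*(0 + 5))*2 + 15)² = ((0*5)*2 + 15)² = (0*2 + 15)² = (0 + 15)² = 15² = 225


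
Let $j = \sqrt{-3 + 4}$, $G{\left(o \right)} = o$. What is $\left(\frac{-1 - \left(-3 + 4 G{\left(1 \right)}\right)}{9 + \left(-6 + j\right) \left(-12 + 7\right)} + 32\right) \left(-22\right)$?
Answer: $- \frac{11946}{17} \approx -702.71$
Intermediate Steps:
$j = 1$ ($j = \sqrt{1} = 1$)
$\left(\frac{-1 - \left(-3 + 4 G{\left(1 \right)}\right)}{9 + \left(-6 + j\right) \left(-12 + 7\right)} + 32\right) \left(-22\right) = \left(\frac{-1 + \left(3 - 4\right)}{9 + \left(-6 + 1\right) \left(-12 + 7\right)} + 32\right) \left(-22\right) = \left(\frac{-1 + \left(3 - 4\right)}{9 - -25} + 32\right) \left(-22\right) = \left(\frac{-1 - 1}{9 + 25} + 32\right) \left(-22\right) = \left(- \frac{2}{34} + 32\right) \left(-22\right) = \left(\left(-2\right) \frac{1}{34} + 32\right) \left(-22\right) = \left(- \frac{1}{17} + 32\right) \left(-22\right) = \frac{543}{17} \left(-22\right) = - \frac{11946}{17}$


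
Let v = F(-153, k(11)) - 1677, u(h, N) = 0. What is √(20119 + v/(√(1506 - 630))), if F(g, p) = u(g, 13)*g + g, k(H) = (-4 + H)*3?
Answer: √(107214151 - 22265*√219)/73 ≈ 141.62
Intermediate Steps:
k(H) = -12 + 3*H
F(g, p) = g (F(g, p) = 0*g + g = 0 + g = g)
v = -1830 (v = -153 - 1677 = -1830)
√(20119 + v/(√(1506 - 630))) = √(20119 - 1830/√(1506 - 630)) = √(20119 - 1830*√219/438) = √(20119 - 305*√219/73)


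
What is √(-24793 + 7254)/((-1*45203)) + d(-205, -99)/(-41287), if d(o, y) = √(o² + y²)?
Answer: -√51826/41287 - I*√17539/45203 ≈ -0.0055139 - 0.0029298*I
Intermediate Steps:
√(-24793 + 7254)/((-1*45203)) + d(-205, -99)/(-41287) = √(-24793 + 7254)/((-1*45203)) + √((-205)² + (-99)²)/(-41287) = √(-17539)/(-45203) + √(42025 + 9801)*(-1/41287) = (I*√17539)*(-1/45203) + √51826*(-1/41287) = -I*√17539/45203 - √51826/41287 = -√51826/41287 - I*√17539/45203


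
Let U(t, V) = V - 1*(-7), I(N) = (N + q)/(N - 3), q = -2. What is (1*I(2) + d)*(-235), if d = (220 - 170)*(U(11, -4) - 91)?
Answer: 1034000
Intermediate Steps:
I(N) = (-2 + N)/(-3 + N) (I(N) = (N - 2)/(N - 3) = (-2 + N)/(-3 + N))
U(t, V) = 7 + V (U(t, V) = V + 7 = 7 + V)
d = -4400 (d = (220 - 170)*((7 - 4) - 91) = 50*(3 - 91) = 50*(-88) = -4400)
(1*I(2) + d)*(-235) = (1*((-2 + 2)/(-3 + 2)) - 4400)*(-235) = (1*(0/(-1)) - 4400)*(-235) = (1*(-1*0) - 4400)*(-235) = (1*0 - 4400)*(-235) = (0 - 4400)*(-235) = -4400*(-235) = 1034000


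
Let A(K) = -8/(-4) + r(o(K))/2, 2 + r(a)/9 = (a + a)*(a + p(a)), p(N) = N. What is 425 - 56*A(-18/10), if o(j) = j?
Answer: -61223/25 ≈ -2448.9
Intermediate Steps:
r(a) = -18 + 36*a² (r(a) = -18 + 9*((a + a)*(a + a)) = -18 + 9*((2*a)*(2*a)) = -18 + 9*(4*a²) = -18 + 36*a²)
A(K) = -7 + 18*K² (A(K) = -8/(-4) + (-18 + 36*K²)/2 = -8*(-¼) + (-18 + 36*K²)*(½) = 2 + (-9 + 18*K²) = -7 + 18*K²)
425 - 56*A(-18/10) = 425 - 56*(-7 + 18*(-18/10)²) = 425 - 56*(-7 + 18*(-18*⅒)²) = 425 - 56*(-7 + 18*(-9/5)²) = 425 - 56*(-7 + 18*(81/25)) = 425 - 56*(-7 + 1458/25) = 425 - 56*1283/25 = 425 - 71848/25 = -61223/25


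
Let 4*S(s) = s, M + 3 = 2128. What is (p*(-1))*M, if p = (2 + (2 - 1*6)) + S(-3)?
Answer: 23375/4 ≈ 5843.8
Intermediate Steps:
M = 2125 (M = -3 + 2128 = 2125)
S(s) = s/4
p = -11/4 (p = (2 + (2 - 1*6)) + (1/4)*(-3) = (2 + (2 - 6)) - 3/4 = (2 - 4) - 3/4 = -2 - 3/4 = -11/4 ≈ -2.7500)
(p*(-1))*M = -11/4*(-1)*2125 = (11/4)*2125 = 23375/4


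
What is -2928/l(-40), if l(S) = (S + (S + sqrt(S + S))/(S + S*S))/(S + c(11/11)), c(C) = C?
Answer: -46345965120/16244807 - 2968992*I*sqrt(5)/16244807 ≈ -2853.0 - 0.40868*I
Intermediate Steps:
l(S) = (S + (S + sqrt(2)*sqrt(S))/(S + S**2))/(1 + S) (l(S) = (S + (S + sqrt(S + S))/(S + S*S))/(S + 11/11) = (S + (S + sqrt(2*S))/(S + S**2))/(S + 11*(1/11)) = (S + (S + sqrt(2)*sqrt(S))/(S + S**2))/(S + 1) = (S + (S + sqrt(2)*sqrt(S))/(S + S**2))/(1 + S))
-2928/l(-40) = -2928*(-40*(1 + (-40)**2 + 2*(-40))/(-40 + (-40)**2 + (-40)**3 + sqrt(2)*sqrt(-40))) = -2928*(-40*(1 + 1600 - 80)/(-40 + 1600 - 64000 + sqrt(2)*(2*I*sqrt(10)))) = -2928*(-60840/(-40 + 1600 - 64000 + 4*I*sqrt(5))) = -2928*(-60840/(-62440 + 4*I*sqrt(5))) = -2928/(1561/1521 - I*sqrt(5)/15210)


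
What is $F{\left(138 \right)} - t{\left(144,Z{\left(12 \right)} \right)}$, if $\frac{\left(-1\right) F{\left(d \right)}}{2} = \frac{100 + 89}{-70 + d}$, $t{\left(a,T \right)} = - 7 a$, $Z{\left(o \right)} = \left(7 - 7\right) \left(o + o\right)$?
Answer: $\frac{34083}{34} \approx 1002.4$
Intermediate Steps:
$Z{\left(o \right)} = 0$ ($Z{\left(o \right)} = 0 \cdot 2 o = 0$)
$F{\left(d \right)} = - \frac{378}{-70 + d}$ ($F{\left(d \right)} = - 2 \frac{100 + 89}{-70 + d} = - 2 \frac{189}{-70 + d} = - \frac{378}{-70 + d}$)
$F{\left(138 \right)} - t{\left(144,Z{\left(12 \right)} \right)} = - \frac{378}{-70 + 138} - \left(-7\right) 144 = - \frac{378}{68} - -1008 = \left(-378\right) \frac{1}{68} + 1008 = - \frac{189}{34} + 1008 = \frac{34083}{34}$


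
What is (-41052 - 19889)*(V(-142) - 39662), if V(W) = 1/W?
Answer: 343220016705/142 ≈ 2.4170e+9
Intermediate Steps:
(-41052 - 19889)*(V(-142) - 39662) = (-41052 - 19889)*(1/(-142) - 39662) = -60941*(-1/142 - 39662) = -60941*(-5632005/142) = 343220016705/142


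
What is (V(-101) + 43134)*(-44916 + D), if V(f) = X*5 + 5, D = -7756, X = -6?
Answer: -2270637248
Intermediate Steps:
V(f) = -25 (V(f) = -6*5 + 5 = -30 + 5 = -25)
(V(-101) + 43134)*(-44916 + D) = (-25 + 43134)*(-44916 - 7756) = 43109*(-52672) = -2270637248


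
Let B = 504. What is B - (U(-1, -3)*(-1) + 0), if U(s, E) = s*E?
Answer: 507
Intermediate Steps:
U(s, E) = E*s
B - (U(-1, -3)*(-1) + 0) = 504 - (-3*(-1)*(-1) + 0) = 504 - (3*(-1) + 0) = 504 - (-3 + 0) = 504 - 1*(-3) = 504 + 3 = 507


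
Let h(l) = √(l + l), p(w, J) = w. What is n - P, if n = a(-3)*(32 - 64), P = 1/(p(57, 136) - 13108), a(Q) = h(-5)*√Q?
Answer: 1/13051 + 32*√30 ≈ 175.27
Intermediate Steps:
h(l) = √2*√l (h(l) = √(2*l) = √2*√l)
a(Q) = I*√10*√Q (a(Q) = (√2*√(-5))*√Q = (√2*(I*√5))*√Q = (I*√10)*√Q = I*√10*√Q)
P = -1/13051 (P = 1/(57 - 13108) = 1/(-13051) = -1/13051 ≈ -7.6622e-5)
n = 32*√30 (n = (I*√10*√(-3))*(32 - 64) = (I*√10*(I*√3))*(-32) = -√30*(-32) = 32*√30 ≈ 175.27)
n - P = 32*√30 - 1*(-1/13051) = 32*√30 + 1/13051 = 1/13051 + 32*√30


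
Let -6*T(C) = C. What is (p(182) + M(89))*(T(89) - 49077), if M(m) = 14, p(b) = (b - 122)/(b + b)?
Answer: -379676239/546 ≈ -6.9538e+5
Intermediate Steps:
p(b) = (-122 + b)/(2*b) (p(b) = (-122 + b)/((2*b)) = (-122 + b)*(1/(2*b)) = (-122 + b)/(2*b))
T(C) = -C/6
(p(182) + M(89))*(T(89) - 49077) = ((½)*(-122 + 182)/182 + 14)*(-⅙*89 - 49077) = ((½)*(1/182)*60 + 14)*(-89/6 - 49077) = (15/91 + 14)*(-294551/6) = (1289/91)*(-294551/6) = -379676239/546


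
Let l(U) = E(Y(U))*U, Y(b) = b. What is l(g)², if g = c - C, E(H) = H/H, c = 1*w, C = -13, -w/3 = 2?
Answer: 49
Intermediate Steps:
w = -6 (w = -3*2 = -6)
c = -6 (c = 1*(-6) = -6)
E(H) = 1
g = 7 (g = -6 - 1*(-13) = -6 + 13 = 7)
l(U) = U (l(U) = 1*U = U)
l(g)² = 7² = 49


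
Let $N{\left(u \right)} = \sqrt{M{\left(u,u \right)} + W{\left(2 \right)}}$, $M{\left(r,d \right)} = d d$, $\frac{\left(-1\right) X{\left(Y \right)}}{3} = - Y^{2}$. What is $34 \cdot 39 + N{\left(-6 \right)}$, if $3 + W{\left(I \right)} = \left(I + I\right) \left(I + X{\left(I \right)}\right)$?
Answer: $1326 + \sqrt{89} \approx 1335.4$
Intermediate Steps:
$X{\left(Y \right)} = 3 Y^{2}$ ($X{\left(Y \right)} = - 3 \left(- Y^{2}\right) = 3 Y^{2}$)
$W{\left(I \right)} = -3 + 2 I \left(I + 3 I^{2}\right)$ ($W{\left(I \right)} = -3 + \left(I + I\right) \left(I + 3 I^{2}\right) = -3 + 2 I \left(I + 3 I^{2}\right)$)
$M{\left(r,d \right)} = d^{2}$
$N{\left(u \right)} = \sqrt{53 + u^{2}}$ ($N{\left(u \right)} = \sqrt{u^{2} + \left(-3 + 2 \cdot 2^{2} + 6 \cdot 2^{3}\right)} = \sqrt{u^{2} + \left(-3 + 2 \cdot 4 + 6 \cdot 8\right)} = \sqrt{u^{2} + \left(-3 + 8 + 48\right)} = \sqrt{u^{2} + 53} = \sqrt{53 + u^{2}}$)
$34 \cdot 39 + N{\left(-6 \right)} = 34 \cdot 39 + \sqrt{53 + \left(-6\right)^{2}} = 1326 + \sqrt{53 + 36} = 1326 + \sqrt{89}$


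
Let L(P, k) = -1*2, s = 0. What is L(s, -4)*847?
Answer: -1694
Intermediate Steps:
L(P, k) = -2
L(s, -4)*847 = -2*847 = -1694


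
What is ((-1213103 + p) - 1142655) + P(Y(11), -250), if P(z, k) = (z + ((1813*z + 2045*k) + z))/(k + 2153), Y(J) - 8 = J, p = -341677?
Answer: -5133695570/1903 ≈ -2.6977e+6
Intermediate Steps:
Y(J) = 8 + J
P(z, k) = (1815*z + 2045*k)/(2153 + k) (P(z, k) = (z + (1814*z + 2045*k))/(2153 + k) = (1815*z + 2045*k)/(2153 + k))
((-1213103 + p) - 1142655) + P(Y(11), -250) = ((-1213103 - 341677) - 1142655) + 5*(363*(8 + 11) + 409*(-250))/(2153 - 250) = (-1554780 - 1142655) + 5*(363*19 - 102250)/1903 = -2697435 + 5*(1/1903)*(6897 - 102250) = -2697435 + 5*(1/1903)*(-95353) = -2697435 - 476765/1903 = -5133695570/1903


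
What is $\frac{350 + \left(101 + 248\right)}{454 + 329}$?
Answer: $\frac{233}{261} \approx 0.89272$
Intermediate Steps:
$\frac{350 + \left(101 + 248\right)}{454 + 329} = \frac{350 + 349}{783} = 699 \cdot \frac{1}{783} = \frac{233}{261}$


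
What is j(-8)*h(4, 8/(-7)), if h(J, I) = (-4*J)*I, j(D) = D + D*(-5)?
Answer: 4096/7 ≈ 585.14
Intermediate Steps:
j(D) = -4*D (j(D) = D - 5*D = -4*D)
h(J, I) = -4*I*J
j(-8)*h(4, 8/(-7)) = (-4*(-8))*(-4*8/(-7)*4) = 32*(-4*8*(-⅐)*4) = 32*(-4*(-8/7)*4) = 32*(128/7) = 4096/7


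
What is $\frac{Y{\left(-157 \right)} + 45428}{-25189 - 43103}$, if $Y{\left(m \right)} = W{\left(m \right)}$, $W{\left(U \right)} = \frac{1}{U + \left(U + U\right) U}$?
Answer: $- \frac{744125783}{1118645724} \approx -0.6652$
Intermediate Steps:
$W{\left(U \right)} = \frac{1}{U + 2 U^{2}}$ ($W{\left(U \right)} = \frac{1}{U + 2 U U} = \frac{1}{U + 2 U^{2}}$)
$Y{\left(m \right)} = \frac{1}{m \left(1 + 2 m\right)}$
$\frac{Y{\left(-157 \right)} + 45428}{-25189 - 43103} = \frac{\frac{1}{\left(-157\right) \left(1 + 2 \left(-157\right)\right)} + 45428}{-25189 - 43103} = \frac{- \frac{1}{157 \left(1 - 314\right)} + 45428}{-68292} = \left(- \frac{1}{157 \left(-313\right)} + 45428\right) \left(- \frac{1}{68292}\right) = \left(\left(- \frac{1}{157}\right) \left(- \frac{1}{313}\right) + 45428\right) \left(- \frac{1}{68292}\right) = \left(\frac{1}{49141} + 45428\right) \left(- \frac{1}{68292}\right) = \frac{2232377349}{49141} \left(- \frac{1}{68292}\right) = - \frac{744125783}{1118645724}$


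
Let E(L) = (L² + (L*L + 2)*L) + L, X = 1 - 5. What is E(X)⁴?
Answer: 12960000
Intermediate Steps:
X = -4
E(L) = L + L² + L*(2 + L²) (E(L) = (L² + (L² + 2)*L) + L = (L² + (2 + L²)*L) + L = (L² + L*(2 + L²)) + L = L + L² + L*(2 + L²))
E(X)⁴ = (-4*(3 - 4 + (-4)²))⁴ = (-4*(3 - 4 + 16))⁴ = (-4*15)⁴ = (-60)⁴ = 12960000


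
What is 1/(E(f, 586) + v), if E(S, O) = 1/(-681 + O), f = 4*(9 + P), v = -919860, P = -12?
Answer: -95/87386701 ≈ -1.0871e-6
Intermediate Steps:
f = -12 (f = 4*(9 - 12) = 4*(-3) = -12)
1/(E(f, 586) + v) = 1/(1/(-681 + 586) - 919860) = 1/(1/(-95) - 919860) = 1/(-1/95 - 919860) = 1/(-87386701/95) = -95/87386701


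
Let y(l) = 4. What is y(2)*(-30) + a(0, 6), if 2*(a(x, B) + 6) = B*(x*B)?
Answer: -126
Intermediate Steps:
a(x, B) = -6 + x*B²/2 (a(x, B) = -6 + (B*(x*B))/2 = -6 + (B*(B*x))/2 = -6 + (x*B²)/2 = -6 + x*B²/2)
y(2)*(-30) + a(0, 6) = 4*(-30) + (-6 + (½)*0*6²) = -120 + (-6 + (½)*0*36) = -120 + (-6 + 0) = -120 - 6 = -126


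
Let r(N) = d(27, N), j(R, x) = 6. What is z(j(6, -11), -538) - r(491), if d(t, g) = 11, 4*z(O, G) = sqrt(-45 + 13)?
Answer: -11 + I*sqrt(2) ≈ -11.0 + 1.4142*I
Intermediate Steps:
z(O, G) = I*sqrt(2) (z(O, G) = sqrt(-45 + 13)/4 = sqrt(-32)/4 = (4*I*sqrt(2))/4 = I*sqrt(2))
r(N) = 11
z(j(6, -11), -538) - r(491) = I*sqrt(2) - 1*11 = I*sqrt(2) - 11 = -11 + I*sqrt(2)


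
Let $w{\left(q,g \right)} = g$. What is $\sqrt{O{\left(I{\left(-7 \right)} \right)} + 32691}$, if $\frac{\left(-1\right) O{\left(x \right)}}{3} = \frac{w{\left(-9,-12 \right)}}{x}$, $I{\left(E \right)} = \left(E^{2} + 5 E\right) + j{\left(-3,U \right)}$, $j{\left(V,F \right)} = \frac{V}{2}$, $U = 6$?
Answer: $\frac{\sqrt{817347}}{5} \approx 180.81$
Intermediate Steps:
$j{\left(V,F \right)} = \frac{V}{2}$ ($j{\left(V,F \right)} = V \frac{1}{2} = \frac{V}{2}$)
$I{\left(E \right)} = - \frac{3}{2} + E^{2} + 5 E$ ($I{\left(E \right)} = \left(E^{2} + 5 E\right) + \frac{1}{2} \left(-3\right) = \left(E^{2} + 5 E\right) - \frac{3}{2} = - \frac{3}{2} + E^{2} + 5 E$)
$O{\left(x \right)} = \frac{36}{x}$ ($O{\left(x \right)} = - 3 \left(- \frac{12}{x}\right) = \frac{36}{x}$)
$\sqrt{O{\left(I{\left(-7 \right)} \right)} + 32691} = \sqrt{\frac{36}{- \frac{3}{2} + \left(-7\right)^{2} + 5 \left(-7\right)} + 32691} = \sqrt{\frac{36}{- \frac{3}{2} + 49 - 35} + 32691} = \sqrt{\frac{36}{\frac{25}{2}} + 32691} = \sqrt{36 \cdot \frac{2}{25} + 32691} = \sqrt{\frac{72}{25} + 32691} = \sqrt{\frac{817347}{25}} = \frac{\sqrt{817347}}{5}$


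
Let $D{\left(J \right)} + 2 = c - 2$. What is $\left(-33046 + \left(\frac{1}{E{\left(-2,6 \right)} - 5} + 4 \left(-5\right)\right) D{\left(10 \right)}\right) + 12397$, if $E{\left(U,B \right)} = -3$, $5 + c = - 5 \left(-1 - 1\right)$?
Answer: $- \frac{165353}{8} \approx -20669.0$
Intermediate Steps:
$c = 5$ ($c = -5 - 5 \left(-1 - 1\right) = -5 - -10 = -5 + 10 = 5$)
$D{\left(J \right)} = 1$ ($D{\left(J \right)} = -2 + \left(5 - 2\right) = -2 + 3 = 1$)
$\left(-33046 + \left(\frac{1}{E{\left(-2,6 \right)} - 5} + 4 \left(-5\right)\right) D{\left(10 \right)}\right) + 12397 = \left(-33046 + \left(\frac{1}{-3 - 5} + 4 \left(-5\right)\right) 1\right) + 12397 = \left(-33046 + \left(\frac{1}{-8} - 20\right) 1\right) + 12397 = \left(-33046 + \left(- \frac{1}{8} - 20\right) 1\right) + 12397 = \left(-33046 - \frac{161}{8}\right) + 12397 = - \frac{264529}{8} + 12397 = - \frac{165353}{8}$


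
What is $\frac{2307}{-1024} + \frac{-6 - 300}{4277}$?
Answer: $- \frac{10180383}{4379648} \approx -2.3245$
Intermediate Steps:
$\frac{2307}{-1024} + \frac{-6 - 300}{4277} = 2307 \left(- \frac{1}{1024}\right) + \left(-6 - 300\right) \frac{1}{4277} = - \frac{2307}{1024} - \frac{306}{4277} = - \frac{10180383}{4379648}$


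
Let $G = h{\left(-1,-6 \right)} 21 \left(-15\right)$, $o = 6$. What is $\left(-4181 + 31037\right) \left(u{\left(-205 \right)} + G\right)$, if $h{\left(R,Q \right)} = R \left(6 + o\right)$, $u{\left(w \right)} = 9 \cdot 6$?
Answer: $102965904$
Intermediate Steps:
$u{\left(w \right)} = 54$
$h{\left(R,Q \right)} = 12 R$ ($h{\left(R,Q \right)} = R \left(6 + 6\right) = R 12 = 12 R$)
$G = 3780$ ($G = 12 \left(-1\right) 21 \left(-15\right) = \left(-12\right) 21 \left(-15\right) = \left(-252\right) \left(-15\right) = 3780$)
$\left(-4181 + 31037\right) \left(u{\left(-205 \right)} + G\right) = \left(-4181 + 31037\right) \left(54 + 3780\right) = 26856 \cdot 3834 = 102965904$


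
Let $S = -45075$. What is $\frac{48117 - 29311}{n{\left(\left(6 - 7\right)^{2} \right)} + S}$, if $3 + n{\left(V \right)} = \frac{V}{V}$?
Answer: $- \frac{18806}{45077} \approx -0.4172$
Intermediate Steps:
$n{\left(V \right)} = -2$ ($n{\left(V \right)} = -3 + \frac{V}{V} = -3 + 1 = -2$)
$\frac{48117 - 29311}{n{\left(\left(6 - 7\right)^{2} \right)} + S} = \frac{48117 - 29311}{-2 - 45075} = \frac{18806}{-45077} = 18806 \left(- \frac{1}{45077}\right) = - \frac{18806}{45077}$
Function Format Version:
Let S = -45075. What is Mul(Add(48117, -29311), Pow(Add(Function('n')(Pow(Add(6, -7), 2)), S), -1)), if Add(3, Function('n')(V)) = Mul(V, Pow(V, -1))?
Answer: Rational(-18806, 45077) ≈ -0.41720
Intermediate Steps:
Function('n')(V) = -2 (Function('n')(V) = Add(-3, Mul(V, Pow(V, -1))) = Add(-3, 1) = -2)
Mul(Add(48117, -29311), Pow(Add(Function('n')(Pow(Add(6, -7), 2)), S), -1)) = Mul(Add(48117, -29311), Pow(Add(-2, -45075), -1)) = Mul(18806, Pow(-45077, -1)) = Mul(18806, Rational(-1, 45077)) = Rational(-18806, 45077)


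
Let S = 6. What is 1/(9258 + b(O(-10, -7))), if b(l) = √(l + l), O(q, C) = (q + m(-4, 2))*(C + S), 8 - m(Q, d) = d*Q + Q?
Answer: 4629/42855292 - I*√5/42855292 ≈ 0.00010801 - 5.2177e-8*I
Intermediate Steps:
m(Q, d) = 8 - Q - Q*d (m(Q, d) = 8 - (d*Q + Q) = 8 - (Q*d + Q) = 8 - (Q + Q*d) = 8 + (-Q - Q*d) = 8 - Q - Q*d)
O(q, C) = (6 + C)*(20 + q) (O(q, C) = (q + (8 - 1*(-4) - 1*(-4)*2))*(C + 6) = (q + (8 + 4 + 8))*(6 + C) = (q + 20)*(6 + C) = (20 + q)*(6 + C) = (6 + C)*(20 + q))
b(l) = √2*√l (b(l) = √(2*l) = √2*√l)
1/(9258 + b(O(-10, -7))) = 1/(9258 + √2*√(120 + 6*(-10) + 20*(-7) - 7*(-10))) = 1/(9258 + √2*√(120 - 60 - 140 + 70)) = 1/(9258 + √2*√(-10)) = 1/(9258 + √2*(I*√10)) = 1/(9258 + 2*I*√5)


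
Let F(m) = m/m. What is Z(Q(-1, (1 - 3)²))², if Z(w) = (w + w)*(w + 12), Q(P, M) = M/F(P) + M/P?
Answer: 0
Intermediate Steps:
F(m) = 1
Q(P, M) = M + M/P (Q(P, M) = M/1 + M/P = M*1 + M/P = M + M/P)
Z(w) = 2*w*(12 + w) (Z(w) = (2*w)*(12 + w) = 2*w*(12 + w))
Z(Q(-1, (1 - 3)²))² = (2*((1 - 3)² + (1 - 3)²/(-1))*(12 + ((1 - 3)² + (1 - 3)²/(-1))))² = (2*((-2)² + (-2)²*(-1))*(12 + ((-2)² + (-2)²*(-1))))² = (2*(4 + 4*(-1))*(12 + (4 + 4*(-1))))² = (2*(4 - 4)*(12 + (4 - 4)))² = (2*0*(12 + 0))² = (2*0*12)² = 0² = 0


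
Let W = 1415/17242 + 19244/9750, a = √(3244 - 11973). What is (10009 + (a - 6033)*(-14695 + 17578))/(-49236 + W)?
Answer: 1461134646367500/4138346870351 - 242329844250*I*√8729/4138346870351 ≈ 353.07 - 5.4709*I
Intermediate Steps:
a = I*√8729 (a = √(-8729) = I*√8729 ≈ 93.429*I)
W = 172800649/84054750 (W = 1415*(1/17242) + 19244*(1/9750) = 1415/17242 + 9622/4875 = 172800649/84054750 ≈ 2.0558)
(10009 + (a - 6033)*(-14695 + 17578))/(-49236 + W) = (10009 + (I*√8729 - 6033)*(-14695 + 17578))/(-49236 + 172800649/84054750) = (10009 + (-6033 + I*√8729)*2883)/(-4138346870351/84054750) = (10009 + (-17393139 + 2883*I*√8729))*(-84054750/4138346870351) = (-17383130 + 2883*I*√8729)*(-84054750/4138346870351) = 1461134646367500/4138346870351 - 242329844250*I*√8729/4138346870351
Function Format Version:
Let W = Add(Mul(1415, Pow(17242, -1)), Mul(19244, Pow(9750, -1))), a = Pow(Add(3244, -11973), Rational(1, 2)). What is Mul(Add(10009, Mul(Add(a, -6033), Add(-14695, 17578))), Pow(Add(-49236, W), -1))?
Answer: Add(Rational(1461134646367500, 4138346870351), Mul(Rational(-242329844250, 4138346870351), I, Pow(8729, Rational(1, 2)))) ≈ Add(353.07, Mul(-5.4709, I))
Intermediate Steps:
a = Mul(I, Pow(8729, Rational(1, 2))) (a = Pow(-8729, Rational(1, 2)) = Mul(I, Pow(8729, Rational(1, 2))) ≈ Mul(93.429, I))
W = Rational(172800649, 84054750) (W = Add(Mul(1415, Rational(1, 17242)), Mul(19244, Rational(1, 9750))) = Add(Rational(1415, 17242), Rational(9622, 4875)) = Rational(172800649, 84054750) ≈ 2.0558)
Mul(Add(10009, Mul(Add(a, -6033), Add(-14695, 17578))), Pow(Add(-49236, W), -1)) = Mul(Add(10009, Mul(Add(Mul(I, Pow(8729, Rational(1, 2))), -6033), Add(-14695, 17578))), Pow(Add(-49236, Rational(172800649, 84054750)), -1)) = Mul(Add(10009, Mul(Add(-6033, Mul(I, Pow(8729, Rational(1, 2)))), 2883)), Pow(Rational(-4138346870351, 84054750), -1)) = Mul(Add(10009, Add(-17393139, Mul(2883, I, Pow(8729, Rational(1, 2))))), Rational(-84054750, 4138346870351)) = Mul(Add(-17383130, Mul(2883, I, Pow(8729, Rational(1, 2)))), Rational(-84054750, 4138346870351)) = Add(Rational(1461134646367500, 4138346870351), Mul(Rational(-242329844250, 4138346870351), I, Pow(8729, Rational(1, 2))))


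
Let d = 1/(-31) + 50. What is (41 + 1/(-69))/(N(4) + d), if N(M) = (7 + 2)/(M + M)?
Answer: 701344/874299 ≈ 0.80218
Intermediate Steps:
d = 1549/31 (d = -1/31 + 50 = 1549/31 ≈ 49.968)
N(M) = 9/(2*M) (N(M) = 9/((2*M)) = 9*(1/(2*M)) = 9/(2*M))
(41 + 1/(-69))/(N(4) + d) = (41 + 1/(-69))/((9/2)/4 + 1549/31) = (41 - 1/69)/((9/2)*(¼) + 1549/31) = (2828/69)/(9/8 + 1549/31) = (2828/69)/(12671/248) = (248/12671)*(2828/69) = 701344/874299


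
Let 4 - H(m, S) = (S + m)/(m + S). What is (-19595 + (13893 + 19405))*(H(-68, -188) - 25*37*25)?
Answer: -316840766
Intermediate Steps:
H(m, S) = 3 (H(m, S) = 4 - (S + m)/(m + S) = 4 - (S + m)/(S + m) = 4 - 1*1 = 4 - 1 = 3)
(-19595 + (13893 + 19405))*(H(-68, -188) - 25*37*25) = (-19595 + (13893 + 19405))*(3 - 25*37*25) = (-19595 + 33298)*(3 - 925*25) = 13703*(3 - 23125) = 13703*(-23122) = -316840766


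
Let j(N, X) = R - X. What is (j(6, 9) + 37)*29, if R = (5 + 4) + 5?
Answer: 1218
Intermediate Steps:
R = 14 (R = 9 + 5 = 14)
j(N, X) = 14 - X
(j(6, 9) + 37)*29 = ((14 - 1*9) + 37)*29 = ((14 - 9) + 37)*29 = (5 + 37)*29 = 42*29 = 1218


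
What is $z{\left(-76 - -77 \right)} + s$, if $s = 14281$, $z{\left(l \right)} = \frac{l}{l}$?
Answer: $14282$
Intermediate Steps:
$z{\left(l \right)} = 1$
$z{\left(-76 - -77 \right)} + s = 1 + 14281 = 14282$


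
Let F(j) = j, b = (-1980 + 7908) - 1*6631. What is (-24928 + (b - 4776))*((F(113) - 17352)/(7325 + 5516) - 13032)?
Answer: 5088950518457/12841 ≈ 3.9630e+8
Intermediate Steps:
b = -703 (b = 5928 - 6631 = -703)
(-24928 + (b - 4776))*((F(113) - 17352)/(7325 + 5516) - 13032) = (-24928 + (-703 - 4776))*((113 - 17352)/(7325 + 5516) - 13032) = (-24928 - 5479)*(-17239/12841 - 13032) = -30407*(-17239*1/12841 - 13032) = -30407*(-17239/12841 - 13032) = -30407*(-167361151/12841) = 5088950518457/12841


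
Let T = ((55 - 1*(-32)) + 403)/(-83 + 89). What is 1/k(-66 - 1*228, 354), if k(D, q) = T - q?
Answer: -3/817 ≈ -0.0036720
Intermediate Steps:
T = 245/3 (T = ((55 + 32) + 403)/6 = (87 + 403)*(⅙) = 490*(⅙) = 245/3 ≈ 81.667)
k(D, q) = 245/3 - q
1/k(-66 - 1*228, 354) = 1/(245/3 - 1*354) = 1/(245/3 - 354) = 1/(-817/3) = -3/817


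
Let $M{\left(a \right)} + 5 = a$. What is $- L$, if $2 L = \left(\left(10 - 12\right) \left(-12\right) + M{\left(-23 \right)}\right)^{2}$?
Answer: $-8$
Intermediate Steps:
$M{\left(a \right)} = -5 + a$
$L = 8$ ($L = \frac{\left(\left(10 - 12\right) \left(-12\right) - 28\right)^{2}}{2} = \frac{\left(\left(-2\right) \left(-12\right) - 28\right)^{2}}{2} = \frac{\left(24 - 28\right)^{2}}{2} = \frac{\left(-4\right)^{2}}{2} = \frac{1}{2} \cdot 16 = 8$)
$- L = \left(-1\right) 8 = -8$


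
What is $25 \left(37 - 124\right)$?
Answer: $-2175$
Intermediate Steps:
$25 \left(37 - 124\right) = 25 \left(-87\right) = -2175$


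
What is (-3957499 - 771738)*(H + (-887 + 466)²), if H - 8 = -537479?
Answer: 1703613044510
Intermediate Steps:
H = -537471 (H = 8 - 537479 = -537471)
(-3957499 - 771738)*(H + (-887 + 466)²) = (-3957499 - 771738)*(-537471 + (-887 + 466)²) = -4729237*(-537471 + (-421)²) = -4729237*(-537471 + 177241) = -4729237*(-360230) = 1703613044510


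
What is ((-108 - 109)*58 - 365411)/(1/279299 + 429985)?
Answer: -35191394701/40031460172 ≈ -0.87909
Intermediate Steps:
((-108 - 109)*58 - 365411)/(1/279299 + 429985) = (-217*58 - 365411)/(1/279299 + 429985) = (-12586 - 365411)/(120094380516/279299) = -377997*279299/120094380516 = -35191394701/40031460172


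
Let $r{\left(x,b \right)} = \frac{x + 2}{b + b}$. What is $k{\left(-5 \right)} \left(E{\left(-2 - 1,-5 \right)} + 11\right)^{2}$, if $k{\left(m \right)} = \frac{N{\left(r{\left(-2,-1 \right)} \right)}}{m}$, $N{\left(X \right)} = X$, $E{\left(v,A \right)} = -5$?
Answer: $0$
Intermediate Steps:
$r{\left(x,b \right)} = \frac{2 + x}{2 b}$
$k{\left(m \right)} = 0$ ($k{\left(m \right)} = \frac{\frac{1}{2} \frac{1}{-1} \left(2 - 2\right)}{m} = \frac{\frac{1}{2} \left(-1\right) 0}{m} = \frac{0}{m} = 0$)
$k{\left(-5 \right)} \left(E{\left(-2 - 1,-5 \right)} + 11\right)^{2} = 0 \left(-5 + 11\right)^{2} = 0 \cdot 6^{2} = 0 \cdot 36 = 0$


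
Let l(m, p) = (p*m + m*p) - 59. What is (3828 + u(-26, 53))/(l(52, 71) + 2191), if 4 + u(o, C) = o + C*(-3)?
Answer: 1213/3172 ≈ 0.38241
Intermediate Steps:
u(o, C) = -4 + o - 3*C (u(o, C) = -4 + (o + C*(-3)) = -4 + (o - 3*C) = -4 + o - 3*C)
l(m, p) = -59 + 2*m*p (l(m, p) = (m*p + m*p) - 59 = 2*m*p - 59 = -59 + 2*m*p)
(3828 + u(-26, 53))/(l(52, 71) + 2191) = (3828 + (-4 - 26 - 3*53))/((-59 + 2*52*71) + 2191) = (3828 + (-4 - 26 - 159))/((-59 + 7384) + 2191) = (3828 - 189)/(7325 + 2191) = 3639/9516 = 3639*(1/9516) = 1213/3172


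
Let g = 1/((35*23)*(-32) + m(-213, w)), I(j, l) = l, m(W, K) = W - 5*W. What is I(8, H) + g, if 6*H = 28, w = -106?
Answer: 348709/74724 ≈ 4.6666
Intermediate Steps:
H = 14/3 (H = (1/6)*28 = 14/3 ≈ 4.6667)
m(W, K) = -4*W
g = -1/24908 (g = 1/((35*23)*(-32) - 4*(-213)) = 1/(805*(-32) + 852) = 1/(-25760 + 852) = 1/(-24908) = -1/24908 ≈ -4.0148e-5)
I(8, H) + g = 14/3 - 1/24908 = 348709/74724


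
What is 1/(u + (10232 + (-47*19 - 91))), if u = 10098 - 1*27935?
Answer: -1/8589 ≈ -0.00011643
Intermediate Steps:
u = -17837 (u = 10098 - 27935 = -17837)
1/(u + (10232 + (-47*19 - 91))) = 1/(-17837 + (10232 + (-47*19 - 91))) = 1/(-17837 + (10232 + (-893 - 91))) = 1/(-17837 + (10232 - 984)) = 1/(-17837 + 9248) = 1/(-8589) = -1/8589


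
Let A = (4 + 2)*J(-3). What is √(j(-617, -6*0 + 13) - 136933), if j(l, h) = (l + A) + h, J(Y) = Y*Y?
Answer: I*√137483 ≈ 370.79*I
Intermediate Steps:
J(Y) = Y²
A = 54 (A = (4 + 2)*(-3)² = 6*9 = 54)
j(l, h) = 54 + h + l (j(l, h) = (l + 54) + h = (54 + l) + h = 54 + h + l)
√(j(-617, -6*0 + 13) - 136933) = √((54 + (-6*0 + 13) - 617) - 136933) = √((54 + (0 + 13) - 617) - 136933) = √((54 + 13 - 617) - 136933) = √(-550 - 136933) = √(-137483) = I*√137483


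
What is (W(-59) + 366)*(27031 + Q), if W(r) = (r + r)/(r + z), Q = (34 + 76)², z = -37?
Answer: 689762137/48 ≈ 1.4370e+7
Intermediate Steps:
Q = 12100 (Q = 110² = 12100)
W(r) = 2*r/(-37 + r) (W(r) = (r + r)/(r - 37) = (2*r)/(-37 + r) = 2*r/(-37 + r))
(W(-59) + 366)*(27031 + Q) = (2*(-59)/(-37 - 59) + 366)*(27031 + 12100) = (2*(-59)/(-96) + 366)*39131 = (2*(-59)*(-1/96) + 366)*39131 = (59/48 + 366)*39131 = (17627/48)*39131 = 689762137/48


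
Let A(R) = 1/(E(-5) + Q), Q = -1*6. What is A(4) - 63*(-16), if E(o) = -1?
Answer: 7055/7 ≈ 1007.9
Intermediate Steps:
Q = -6
A(R) = -⅐ (A(R) = 1/(-1 - 6) = 1/(-7) = -⅐)
A(4) - 63*(-16) = -⅐ - 63*(-16) = -⅐ + 1008 = 7055/7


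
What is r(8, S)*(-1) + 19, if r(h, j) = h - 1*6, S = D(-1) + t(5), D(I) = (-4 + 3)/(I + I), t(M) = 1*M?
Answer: 17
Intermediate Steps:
t(M) = M
D(I) = -1/(2*I)
S = 11/2 (S = -½/(-1) + 5 = -½*(-1) + 5 = ½ + 5 = 11/2 ≈ 5.5000)
r(h, j) = -6 + h (r(h, j) = h - 6 = -6 + h)
r(8, S)*(-1) + 19 = (-6 + 8)*(-1) + 19 = 2*(-1) + 19 = -2 + 19 = 17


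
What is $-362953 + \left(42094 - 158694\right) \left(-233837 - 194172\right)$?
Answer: $49905486447$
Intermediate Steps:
$-362953 + \left(42094 - 158694\right) \left(-233837 - 194172\right) = -362953 - -49905849400 = -362953 + 49905849400 = 49905486447$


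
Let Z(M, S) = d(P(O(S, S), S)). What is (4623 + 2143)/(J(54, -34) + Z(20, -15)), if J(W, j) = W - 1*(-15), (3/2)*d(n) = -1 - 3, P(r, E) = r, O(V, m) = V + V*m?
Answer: 102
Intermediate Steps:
d(n) = -8/3 (d(n) = 2*(-1 - 3)/3 = (2/3)*(-4) = -8/3)
J(W, j) = 15 + W (J(W, j) = W + 15 = 15 + W)
Z(M, S) = -8/3
(4623 + 2143)/(J(54, -34) + Z(20, -15)) = (4623 + 2143)/((15 + 54) - 8/3) = 6766/(69 - 8/3) = 6766/(199/3) = 6766*(3/199) = 102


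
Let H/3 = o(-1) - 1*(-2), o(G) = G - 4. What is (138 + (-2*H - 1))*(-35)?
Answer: -5425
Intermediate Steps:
o(G) = -4 + G
H = -9 (H = 3*((-4 - 1) - 1*(-2)) = 3*(-5 + 2) = 3*(-3) = -9)
(138 + (-2*H - 1))*(-35) = (138 + (-2*(-9) - 1))*(-35) = (138 + (18 - 1))*(-35) = (138 + 17)*(-35) = 155*(-35) = -5425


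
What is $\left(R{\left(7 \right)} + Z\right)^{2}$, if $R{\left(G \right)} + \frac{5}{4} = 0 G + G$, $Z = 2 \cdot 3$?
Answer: $\frac{2209}{16} \approx 138.06$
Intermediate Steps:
$Z = 6$
$R{\left(G \right)} = - \frac{5}{4} + G$ ($R{\left(G \right)} = - \frac{5}{4} + \left(0 G + G\right) = - \frac{5}{4} + \left(0 + G\right) = - \frac{5}{4} + G$)
$\left(R{\left(7 \right)} + Z\right)^{2} = \left(\left(- \frac{5}{4} + 7\right) + 6\right)^{2} = \left(\frac{23}{4} + 6\right)^{2} = \left(\frac{47}{4}\right)^{2} = \frac{2209}{16}$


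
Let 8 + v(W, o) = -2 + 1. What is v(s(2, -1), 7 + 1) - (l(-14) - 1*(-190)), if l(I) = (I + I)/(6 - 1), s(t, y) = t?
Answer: -967/5 ≈ -193.40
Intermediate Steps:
v(W, o) = -9 (v(W, o) = -8 + (-2 + 1) = -8 - 1 = -9)
l(I) = 2*I/5 (l(I) = (2*I)/5 = (2*I)*(⅕) = 2*I/5)
v(s(2, -1), 7 + 1) - (l(-14) - 1*(-190)) = -9 - ((⅖)*(-14) - 1*(-190)) = -9 - (-28/5 + 190) = -9 - 1*922/5 = -9 - 922/5 = -967/5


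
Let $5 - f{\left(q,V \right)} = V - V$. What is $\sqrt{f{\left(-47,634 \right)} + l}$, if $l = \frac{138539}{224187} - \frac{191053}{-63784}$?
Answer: $\frac{\sqrt{440303998502475846354}}{7149771804} \approx 2.9348$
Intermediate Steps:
$l = \frac{51668170487}{14299543608}$ ($l = 138539 \cdot \frac{1}{224187} - - \frac{191053}{63784} = \frac{138539}{224187} + \frac{191053}{63784} = \frac{51668170487}{14299543608} \approx 3.6133$)
$f{\left(q,V \right)} = 5$ ($f{\left(q,V \right)} = 5 - \left(V - V\right) = 5 - 0 = 5 + 0 = 5$)
$\sqrt{f{\left(-47,634 \right)} + l} = \sqrt{5 + \frac{51668170487}{14299543608}} = \sqrt{\frac{123165888527}{14299543608}} = \frac{\sqrt{440303998502475846354}}{7149771804}$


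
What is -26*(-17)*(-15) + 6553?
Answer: -77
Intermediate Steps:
-26*(-17)*(-15) + 6553 = 442*(-15) + 6553 = -6630 + 6553 = -77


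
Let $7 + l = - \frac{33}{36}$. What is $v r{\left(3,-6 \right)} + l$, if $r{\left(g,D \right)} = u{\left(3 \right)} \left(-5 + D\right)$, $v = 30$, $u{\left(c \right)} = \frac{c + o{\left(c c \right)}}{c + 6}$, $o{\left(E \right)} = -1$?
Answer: $- \frac{325}{4} \approx -81.25$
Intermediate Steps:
$u{\left(c \right)} = \frac{-1 + c}{6 + c}$ ($u{\left(c \right)} = \frac{c - 1}{c + 6} = \frac{-1 + c}{6 + c}$)
$r{\left(g,D \right)} = - \frac{10}{9} + \frac{2 D}{9}$ ($r{\left(g,D \right)} = \frac{-1 + 3}{6 + 3} \left(-5 + D\right) = \frac{1}{9} \cdot 2 \left(-5 + D\right) = \frac{2 \left(-5 + D\right)}{9} = - \frac{10}{9} + \frac{2 D}{9}$)
$l = - \frac{95}{12}$ ($l = -7 - \frac{33}{36} = -7 - \frac{11}{12} = - \frac{95}{12} \approx -7.9167$)
$v r{\left(3,-6 \right)} + l = 30 \left(- \frac{10}{9} + \frac{2}{9} \left(-6\right)\right) - \frac{95}{12} = 30 \left(- \frac{10}{9} - \frac{4}{3}\right) - \frac{95}{12} = 30 \left(- \frac{22}{9}\right) - \frac{95}{12} = - \frac{220}{3} - \frac{95}{12} = - \frac{325}{4}$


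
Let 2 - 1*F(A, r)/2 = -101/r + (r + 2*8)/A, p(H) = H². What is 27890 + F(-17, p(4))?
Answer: 3795813/136 ≈ 27910.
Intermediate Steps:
F(A, r) = 4 + 202/r - 2*(16 + r)/A (F(A, r) = 4 - 2*(-101/r + (r + 2*8)/A) = 4 - 2*(-101/r + (r + 16)/A) = 4 - 2*(-101/r + (16 + r)/A) = 4 + (202/r - 2*(16 + r)/A) = 4 + 202/r - 2*(16 + r)/A)
27890 + F(-17, p(4)) = 27890 + (4 - 32/(-17) + 202/(4²) - 2*4²/(-17)) = 27890 + (4 - 32*(-1/17) + 202/16 - 2*16*(-1/17)) = 27890 + (4 + 32/17 + 202*(1/16) + 32/17) = 27890 + (4 + 32/17 + 101/8 + 32/17) = 27890 + 2773/136 = 3795813/136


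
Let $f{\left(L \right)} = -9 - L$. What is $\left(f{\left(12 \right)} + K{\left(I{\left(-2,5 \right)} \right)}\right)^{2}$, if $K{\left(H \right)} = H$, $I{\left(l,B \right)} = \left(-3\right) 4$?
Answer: $1089$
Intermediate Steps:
$I{\left(l,B \right)} = -12$
$\left(f{\left(12 \right)} + K{\left(I{\left(-2,5 \right)} \right)}\right)^{2} = \left(\left(-9 - 12\right) - 12\right)^{2} = \left(-21 - 12\right)^{2} = \left(-33\right)^{2} = 1089$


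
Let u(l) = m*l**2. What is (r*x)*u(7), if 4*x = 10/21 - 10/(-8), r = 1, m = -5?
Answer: -5075/48 ≈ -105.73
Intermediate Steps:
x = 145/336 (x = (10/21 - 10/(-8))/4 = (10*(1/21) - 10*(-1/8))/4 = (10/21 + 5/4)/4 = (1/4)*(145/84) = 145/336 ≈ 0.43155)
u(l) = -5*l**2
(r*x)*u(7) = (1*(145/336))*(-5*7**2) = 145*(-5*49)/336 = (145/336)*(-245) = -5075/48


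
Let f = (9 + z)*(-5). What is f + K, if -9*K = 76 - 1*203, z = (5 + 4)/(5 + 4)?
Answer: -323/9 ≈ -35.889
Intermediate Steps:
z = 1 (z = 9/9 = 9*(⅑) = 1)
f = -50 (f = (9 + 1)*(-5) = 10*(-5) = -50)
K = 127/9 (K = -(76 - 1*203)/9 = -(76 - 203)/9 = -⅑*(-127) = 127/9 ≈ 14.111)
f + K = -50 + 127/9 = -323/9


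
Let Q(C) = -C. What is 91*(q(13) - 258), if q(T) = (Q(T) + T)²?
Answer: -23478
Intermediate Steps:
q(T) = 0 (q(T) = (-T + T)² = 0² = 0)
91*(q(13) - 258) = 91*(0 - 258) = 91*(-258) = -23478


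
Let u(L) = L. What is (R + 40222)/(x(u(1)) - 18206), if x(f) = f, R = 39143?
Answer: -1443/331 ≈ -4.3595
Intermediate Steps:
(R + 40222)/(x(u(1)) - 18206) = (39143 + 40222)/(1 - 18206) = 79365/(-18205) = 79365*(-1/18205) = -1443/331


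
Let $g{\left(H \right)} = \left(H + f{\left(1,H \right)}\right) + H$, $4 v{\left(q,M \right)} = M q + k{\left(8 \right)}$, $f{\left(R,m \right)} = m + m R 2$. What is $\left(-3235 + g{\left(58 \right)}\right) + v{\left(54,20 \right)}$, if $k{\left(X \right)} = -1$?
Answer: $- \frac{10701}{4} \approx -2675.3$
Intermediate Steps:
$f{\left(R,m \right)} = m + 2 R m$ ($f{\left(R,m \right)} = m + R m 2 = m + 2 R m$)
$v{\left(q,M \right)} = - \frac{1}{4} + \frac{M q}{4}$ ($v{\left(q,M \right)} = \frac{M q - 1}{4} = \frac{-1 + M q}{4} = - \frac{1}{4} + \frac{M q}{4}$)
$g{\left(H \right)} = 5 H$ ($g{\left(H \right)} = \left(H + H \left(1 + 2 \cdot 1\right)\right) + H = \left(H + H \left(1 + 2\right)\right) + H = \left(H + H 3\right) + H = \left(H + 3 H\right) + H = 4 H + H = 5 H$)
$\left(-3235 + g{\left(58 \right)}\right) + v{\left(54,20 \right)} = \left(-3235 + 5 \cdot 58\right) - \left(\frac{1}{4} - 270\right) = \left(-3235 + 290\right) + \left(- \frac{1}{4} + 270\right) = -2945 + \frac{1079}{4} = - \frac{10701}{4}$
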